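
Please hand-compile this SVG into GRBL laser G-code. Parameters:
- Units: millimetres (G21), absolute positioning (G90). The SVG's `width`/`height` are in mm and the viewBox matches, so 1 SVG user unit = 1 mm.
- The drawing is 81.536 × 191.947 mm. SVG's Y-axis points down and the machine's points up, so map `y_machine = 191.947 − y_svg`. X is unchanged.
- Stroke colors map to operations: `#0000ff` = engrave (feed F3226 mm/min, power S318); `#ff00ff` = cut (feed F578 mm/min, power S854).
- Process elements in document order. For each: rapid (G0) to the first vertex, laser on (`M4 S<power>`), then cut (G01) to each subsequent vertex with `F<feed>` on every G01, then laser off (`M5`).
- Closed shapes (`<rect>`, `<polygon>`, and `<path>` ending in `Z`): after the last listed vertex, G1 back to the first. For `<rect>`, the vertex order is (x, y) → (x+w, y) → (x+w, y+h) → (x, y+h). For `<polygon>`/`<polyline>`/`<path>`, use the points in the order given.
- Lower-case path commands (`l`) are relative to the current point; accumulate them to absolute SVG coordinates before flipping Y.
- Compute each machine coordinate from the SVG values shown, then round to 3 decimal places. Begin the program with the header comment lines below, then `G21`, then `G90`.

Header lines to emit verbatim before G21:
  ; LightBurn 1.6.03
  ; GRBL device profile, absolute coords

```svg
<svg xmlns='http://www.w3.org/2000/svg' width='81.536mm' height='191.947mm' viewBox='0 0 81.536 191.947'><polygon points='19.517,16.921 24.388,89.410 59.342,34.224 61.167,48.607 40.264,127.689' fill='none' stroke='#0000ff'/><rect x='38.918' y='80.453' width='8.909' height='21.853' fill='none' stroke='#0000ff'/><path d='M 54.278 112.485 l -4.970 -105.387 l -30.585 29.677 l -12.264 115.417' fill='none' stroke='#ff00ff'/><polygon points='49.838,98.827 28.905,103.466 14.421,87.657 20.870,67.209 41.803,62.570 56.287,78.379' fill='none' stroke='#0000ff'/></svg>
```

; LightBurn 1.6.03
; GRBL device profile, absolute coords
G21
G90
G0 X19.517 Y175.026
M4 S318
G01 X24.388 Y102.537 F3226
G01 X59.342 Y157.723 F3226
G01 X61.167 Y143.340 F3226
G01 X40.264 Y64.258 F3226
G01 X19.517 Y175.026 F3226
M5
G0 X38.918 Y111.494
M4 S318
G01 X47.827 Y111.494 F3226
G01 X47.827 Y89.641 F3226
G01 X38.918 Y89.641 F3226
G01 X38.918 Y111.494 F3226
M5
G0 X54.278 Y79.462
M4 S854
G01 X49.308 Y184.849 F578
G01 X18.723 Y155.172 F578
G01 X6.459 Y39.755 F578
M5
G0 X49.838 Y93.120
M4 S318
G01 X28.905 Y88.481 F3226
G01 X14.421 Y104.290 F3226
G01 X20.870 Y124.738 F3226
G01 X41.803 Y129.377 F3226
G01 X56.287 Y113.568 F3226
G01 X49.838 Y93.120 F3226
M5

viewBox `0 0 81.536 191.947` with mm width/height → 1 unit = 1 mm. Flip: y_m = 191.947 − y_svg.

**Shape 1** — `<polygon>` closed polygon, stroke `#0000ff` → engrave (S318, F3226). Machine vertices: (19.517,175.026) → (24.388,102.537) → (59.342,157.723) → (61.167,143.340) → (40.264,64.258) → (19.517,175.026). Closed: final G1 returns to the first vertex.

**Shape 2** — `<rect>` rectangle, stroke `#0000ff` → engrave (S318, F3226). Machine vertices: (38.918,111.494) → (47.827,111.494) → (47.827,89.641) → (38.918,89.641) → (38.918,111.494). Closed: final G1 returns to the first vertex.

**Shape 3** — `<path>` open polyline, stroke `#ff00ff` → cut (S854, F578). Machine vertices: (54.278,79.462) → (49.308,184.849) → (18.723,155.172) → (6.459,39.755). Open path.

**Shape 4** — `<polygon>` regular polygon, stroke `#0000ff` → engrave (S318, F3226). Machine vertices: (49.838,93.120) → (28.905,88.481) → (14.421,104.290) → (20.870,124.738) → (41.803,129.377) → (56.287,113.568) → (49.838,93.120). Closed: final G1 returns to the first vertex.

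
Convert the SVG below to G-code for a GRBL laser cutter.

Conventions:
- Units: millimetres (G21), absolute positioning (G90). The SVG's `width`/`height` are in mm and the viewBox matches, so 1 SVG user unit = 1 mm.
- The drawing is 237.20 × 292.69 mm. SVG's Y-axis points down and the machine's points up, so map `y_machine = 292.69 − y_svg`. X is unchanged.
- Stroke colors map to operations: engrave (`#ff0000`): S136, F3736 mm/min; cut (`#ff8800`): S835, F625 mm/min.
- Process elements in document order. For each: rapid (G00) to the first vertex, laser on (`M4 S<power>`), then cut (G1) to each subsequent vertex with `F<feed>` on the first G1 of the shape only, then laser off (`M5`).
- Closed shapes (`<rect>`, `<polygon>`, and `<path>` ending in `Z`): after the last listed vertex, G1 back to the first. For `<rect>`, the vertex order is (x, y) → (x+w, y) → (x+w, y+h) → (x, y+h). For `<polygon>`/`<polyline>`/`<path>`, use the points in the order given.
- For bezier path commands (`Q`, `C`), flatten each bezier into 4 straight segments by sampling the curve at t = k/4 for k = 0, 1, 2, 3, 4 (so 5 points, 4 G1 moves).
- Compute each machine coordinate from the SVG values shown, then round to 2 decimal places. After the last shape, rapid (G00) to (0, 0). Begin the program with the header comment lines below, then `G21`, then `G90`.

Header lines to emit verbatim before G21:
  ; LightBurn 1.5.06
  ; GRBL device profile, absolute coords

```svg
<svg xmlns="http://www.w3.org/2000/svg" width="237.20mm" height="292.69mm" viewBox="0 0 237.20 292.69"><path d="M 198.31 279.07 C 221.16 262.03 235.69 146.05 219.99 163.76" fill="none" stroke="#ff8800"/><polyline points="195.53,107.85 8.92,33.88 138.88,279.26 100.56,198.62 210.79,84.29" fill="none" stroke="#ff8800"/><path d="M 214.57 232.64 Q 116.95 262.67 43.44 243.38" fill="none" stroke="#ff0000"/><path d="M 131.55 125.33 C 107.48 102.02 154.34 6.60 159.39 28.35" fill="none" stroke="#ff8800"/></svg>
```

; LightBurn 1.5.06
; GRBL device profile, absolute coords
G21
G90
G00 X198.31 Y13.62
M4 S835
G1 X213.55 Y41.32 F625
G1 X223.61 Y84.31
G1 X226.44 Y120.78
G1 X219.99 Y128.93
M5
G00 X195.53 Y184.84
M4 S835
G1 X8.92 Y258.81 F625
G1 X138.88 Y13.43
G1 X100.56 Y94.07
G1 X210.79 Y208.40
M5
G00 X214.57 Y60.05
M4 S136
G1 X167.27 Y48.12 F3736
G1 X122.98 Y42.35
G1 X81.70 Y42.75
G1 X43.44 Y49.31
M5
G00 X131.55 Y167.36
M4 S835
G1 X125.04 Y195.41 F625
G1 X134.55 Y232.75
G1 X149.52 Y261.64
G1 X159.39 Y264.34
M5
G00 X0.00 Y0.00

viewBox `0 0 237.20 292.69` with mm width/height → 1 unit = 1 mm. Flip: y_m = 292.69 − y_svg.

**Shape 1** — `<path>` cubic bezier, stroke `#ff8800` → cut (S835, F625). Control points (SVG): P0=(198.31,279.07), P1=(221.16,262.03), P2=(235.69,146.05), P3=(219.99,163.76); sampled at t=k/4. Machine vertices: (198.31,13.62) → (213.55,41.32) → (223.61,84.31) → (226.44,120.78) → (219.99,128.93). Open path.

**Shape 2** — `<polyline>` open polyline, stroke `#ff8800` → cut (S835, F625). Machine vertices: (195.53,184.84) → (8.92,258.81) → (138.88,13.43) → (100.56,94.07) → (210.79,208.40). Open path.

**Shape 3** — `<path>` quadratic bezier, stroke `#ff0000` → engrave (S136, F3736). Control points (SVG): P0=(214.57,232.64), P1=(116.95,262.67), P2=(43.44,243.38); sampled at t=k/4. Machine vertices: (214.57,60.05) → (167.27,48.12) → (122.98,42.35) → (81.70,42.75) → (43.44,49.31). Open path.

**Shape 4** — `<path>` cubic bezier, stroke `#ff8800` → cut (S835, F625). Control points (SVG): P0=(131.55,125.33), P1=(107.48,102.02), P2=(154.34,6.60), P3=(159.39,28.35); sampled at t=k/4. Machine vertices: (131.55,167.36) → (125.04,195.41) → (134.55,232.75) → (149.52,261.64) → (159.39,264.34). Open path.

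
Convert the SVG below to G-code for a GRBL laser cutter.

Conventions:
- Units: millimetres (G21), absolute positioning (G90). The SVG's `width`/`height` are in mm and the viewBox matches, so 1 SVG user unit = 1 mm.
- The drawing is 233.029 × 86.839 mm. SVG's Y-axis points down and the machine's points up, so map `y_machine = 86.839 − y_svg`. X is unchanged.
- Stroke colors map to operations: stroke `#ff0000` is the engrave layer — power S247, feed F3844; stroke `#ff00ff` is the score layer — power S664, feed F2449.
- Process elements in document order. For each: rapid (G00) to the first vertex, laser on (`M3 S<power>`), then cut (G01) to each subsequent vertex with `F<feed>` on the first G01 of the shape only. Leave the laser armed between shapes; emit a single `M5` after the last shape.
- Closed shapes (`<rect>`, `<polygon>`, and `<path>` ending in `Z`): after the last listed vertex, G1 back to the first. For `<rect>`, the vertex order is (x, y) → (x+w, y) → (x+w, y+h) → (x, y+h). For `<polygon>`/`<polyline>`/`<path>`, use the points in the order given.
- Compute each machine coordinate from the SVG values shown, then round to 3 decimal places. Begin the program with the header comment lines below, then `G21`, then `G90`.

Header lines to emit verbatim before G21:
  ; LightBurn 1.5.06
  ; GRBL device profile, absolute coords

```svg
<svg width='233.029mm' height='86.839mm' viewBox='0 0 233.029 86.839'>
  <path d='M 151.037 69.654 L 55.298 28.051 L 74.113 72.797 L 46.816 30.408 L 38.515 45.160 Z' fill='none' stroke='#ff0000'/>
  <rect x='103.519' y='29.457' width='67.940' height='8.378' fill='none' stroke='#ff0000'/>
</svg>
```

; LightBurn 1.5.06
; GRBL device profile, absolute coords
G21
G90
G00 X151.037 Y17.185
M3 S247
G01 X55.298 Y58.788 F3844
G01 X74.113 Y14.042
G01 X46.816 Y56.431
G01 X38.515 Y41.679
G01 X151.037 Y17.185
G00 X103.519 Y57.382
M3 S247
G01 X171.459 Y57.382 F3844
G01 X171.459 Y49.004
G01 X103.519 Y49.004
G01 X103.519 Y57.382
M5

viewBox `0 0 233.029 86.839` with mm width/height → 1 unit = 1 mm. Flip: y_m = 86.839 − y_svg.

**Shape 1** — `<path>` closed polygon, stroke `#ff0000` → engrave (S247, F3844). Machine vertices: (151.037,17.185) → (55.298,58.788) → (74.113,14.042) → (46.816,56.431) → (38.515,41.679) → (151.037,17.185). Closed: final G1 returns to the first vertex.

**Shape 2** — `<rect>` rectangle, stroke `#ff0000` → engrave (S247, F3844). Machine vertices: (103.519,57.382) → (171.459,57.382) → (171.459,49.004) → (103.519,49.004) → (103.519,57.382). Closed: final G1 returns to the first vertex.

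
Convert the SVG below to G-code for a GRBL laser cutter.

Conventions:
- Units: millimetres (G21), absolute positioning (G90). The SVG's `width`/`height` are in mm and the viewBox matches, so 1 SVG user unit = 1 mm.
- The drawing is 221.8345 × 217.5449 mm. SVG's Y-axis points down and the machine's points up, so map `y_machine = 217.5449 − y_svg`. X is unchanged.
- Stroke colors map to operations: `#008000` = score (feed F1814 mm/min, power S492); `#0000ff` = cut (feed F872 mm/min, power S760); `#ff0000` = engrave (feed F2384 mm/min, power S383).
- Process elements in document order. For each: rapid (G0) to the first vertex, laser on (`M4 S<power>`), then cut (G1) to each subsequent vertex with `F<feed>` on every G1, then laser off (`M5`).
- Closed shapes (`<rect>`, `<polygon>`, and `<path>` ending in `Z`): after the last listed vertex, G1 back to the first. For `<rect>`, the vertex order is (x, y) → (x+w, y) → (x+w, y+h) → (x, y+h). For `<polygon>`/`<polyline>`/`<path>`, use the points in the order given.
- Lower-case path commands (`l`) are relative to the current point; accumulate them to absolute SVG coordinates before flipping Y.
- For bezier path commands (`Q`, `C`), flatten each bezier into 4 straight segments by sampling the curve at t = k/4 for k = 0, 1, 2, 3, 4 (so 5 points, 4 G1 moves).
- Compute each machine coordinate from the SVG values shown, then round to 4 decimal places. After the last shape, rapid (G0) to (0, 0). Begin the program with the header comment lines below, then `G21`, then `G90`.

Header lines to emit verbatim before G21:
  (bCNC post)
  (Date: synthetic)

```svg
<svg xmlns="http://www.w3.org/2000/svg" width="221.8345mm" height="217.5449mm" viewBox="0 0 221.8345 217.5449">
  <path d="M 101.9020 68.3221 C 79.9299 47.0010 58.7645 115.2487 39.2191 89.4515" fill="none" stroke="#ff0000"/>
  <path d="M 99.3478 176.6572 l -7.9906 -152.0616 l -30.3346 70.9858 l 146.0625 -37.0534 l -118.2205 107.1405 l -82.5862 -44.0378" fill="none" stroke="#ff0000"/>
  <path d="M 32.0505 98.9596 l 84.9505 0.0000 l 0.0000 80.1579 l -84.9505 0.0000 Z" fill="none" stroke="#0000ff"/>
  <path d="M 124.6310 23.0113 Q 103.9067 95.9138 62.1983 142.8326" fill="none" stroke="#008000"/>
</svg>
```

(bCNC post)
(Date: synthetic)
G21
G90
G0 X101.9020 Y149.2228
M4 S383
G1 X85.5869 Y151.2884 F2384
G1 X69.6505 Y136.9796 F2384
G1 X54.1692 Y123.5100 F2384
G1 X39.2191 Y128.0934 F2384
M5
G0 X99.3478 Y40.8877
M4 S383
G1 X91.3572 Y192.9493 F2384
G1 X61.0226 Y121.9635 F2384
G1 X207.0851 Y159.0169 F2384
G1 X88.8646 Y51.8764 F2384
G1 X6.2784 Y95.9142 F2384
M5
G0 X32.0505 Y118.5853
M4 S760
G1 X117.0010 Y118.5853 F872
G1 X117.0010 Y38.4274 F872
G1 X32.0505 Y38.4274 F872
G1 X32.0505 Y118.5853 F872
M5
G0 X124.6310 Y194.5336
M4 S492
G1 X112.9573 Y159.7063 F1814
G1 X98.6607 Y128.1270 F1814
G1 X81.7410 Y99.7957 F1814
G1 X62.1983 Y74.7123 F1814
M5
G0 X0.0000 Y0.0000

viewBox `0 0 221.8345 217.5449` with mm width/height → 1 unit = 1 mm. Flip: y_m = 217.5449 − y_svg.

**Shape 1** — `<path>` cubic bezier, stroke `#ff0000` → engrave (S383, F2384). Control points (SVG): P0=(101.9020,68.3221), P1=(79.9299,47.0010), P2=(58.7645,115.2487), P3=(39.2191,89.4515); sampled at t=k/4. Machine vertices: (101.9020,149.2228) → (85.5869,151.2884) → (69.6505,136.9796) → (54.1692,123.5100) → (39.2191,128.0934). Open path.

**Shape 2** — `<path>` open polyline, stroke `#ff0000` → engrave (S383, F2384). Machine vertices: (99.3478,40.8877) → (91.3572,192.9493) → (61.0226,121.9635) → (207.0851,159.0169) → (88.8646,51.8764) → (6.2784,95.9142). Open path.

**Shape 3** — `<path>` rectangle, stroke `#0000ff` → cut (S760, F872). Machine vertices: (32.0505,118.5853) → (117.0010,118.5853) → (117.0010,38.4274) → (32.0505,38.4274) → (32.0505,118.5853). Closed: final G1 returns to the first vertex.

**Shape 4** — `<path>` quadratic bezier, stroke `#008000` → score (S492, F1814). Control points (SVG): P0=(124.6310,23.0113), P1=(103.9067,95.9138), P2=(62.1983,142.8326); sampled at t=k/4. Machine vertices: (124.6310,194.5336) → (112.9573,159.7063) → (98.6607,128.1270) → (81.7410,99.7957) → (62.1983,74.7123). Open path.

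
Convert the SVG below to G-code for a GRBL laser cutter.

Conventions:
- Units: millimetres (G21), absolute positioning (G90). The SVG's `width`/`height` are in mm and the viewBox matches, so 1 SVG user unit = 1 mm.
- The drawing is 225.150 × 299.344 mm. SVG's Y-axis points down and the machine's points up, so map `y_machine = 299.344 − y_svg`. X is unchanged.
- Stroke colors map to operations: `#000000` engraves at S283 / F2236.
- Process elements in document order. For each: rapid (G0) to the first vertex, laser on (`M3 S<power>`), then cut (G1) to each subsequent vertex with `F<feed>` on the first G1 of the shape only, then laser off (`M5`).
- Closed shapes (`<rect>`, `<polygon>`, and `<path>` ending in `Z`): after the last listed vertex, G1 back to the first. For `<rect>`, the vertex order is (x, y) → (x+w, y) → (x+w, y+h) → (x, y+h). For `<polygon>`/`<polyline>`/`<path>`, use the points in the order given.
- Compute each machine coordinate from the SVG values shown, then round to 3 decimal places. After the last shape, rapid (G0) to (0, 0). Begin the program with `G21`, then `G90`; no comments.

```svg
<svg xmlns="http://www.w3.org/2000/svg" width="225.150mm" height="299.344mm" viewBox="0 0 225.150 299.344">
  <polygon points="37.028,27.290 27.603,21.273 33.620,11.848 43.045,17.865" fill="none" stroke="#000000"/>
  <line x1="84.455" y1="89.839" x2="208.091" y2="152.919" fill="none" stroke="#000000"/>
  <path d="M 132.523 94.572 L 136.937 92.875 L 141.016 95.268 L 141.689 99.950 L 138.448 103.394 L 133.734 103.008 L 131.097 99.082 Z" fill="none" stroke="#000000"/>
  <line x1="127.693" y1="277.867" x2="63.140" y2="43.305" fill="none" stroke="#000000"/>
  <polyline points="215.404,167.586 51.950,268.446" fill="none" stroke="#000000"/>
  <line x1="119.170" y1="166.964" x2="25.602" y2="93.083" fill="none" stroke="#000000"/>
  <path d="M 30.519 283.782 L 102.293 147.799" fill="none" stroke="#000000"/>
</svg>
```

1 u = 1 mm; y_m = 299.344 − y.

[1] `<polygon>` regular polygon, #000000→engrave S283 F2236: (37.028,272.054) → (27.603,278.071) → (33.620,287.496) → (43.045,281.479) → (37.028,272.054) (closed)

[2] `<line>` line segment, #000000→engrave S283 F2236: (84.455,209.505) → (208.091,146.425)

[3] `<path>` regular polygon, #000000→engrave S283 F2236: (132.523,204.772) → (136.937,206.469) → (141.016,204.076) → (141.689,199.394) → (138.448,195.950) → (133.734,196.336) → (131.097,200.262) → (132.523,204.772) (closed)

[4] `<line>` line segment, #000000→engrave S283 F2236: (127.693,21.477) → (63.140,256.039)

[5] `<polyline>` line segment, #000000→engrave S283 F2236: (215.404,131.758) → (51.950,30.898)

[6] `<line>` line segment, #000000→engrave S283 F2236: (119.170,132.380) → (25.602,206.261)

[7] `<path>` line segment, #000000→engrave S283 F2236: (30.519,15.562) → (102.293,151.545)

G21
G90
G0 X37.028 Y272.054
M3 S283
G1 X27.603 Y278.071 F2236
G1 X33.620 Y287.496
G1 X43.045 Y281.479
G1 X37.028 Y272.054
M5
G0 X84.455 Y209.505
M3 S283
G1 X208.091 Y146.425 F2236
M5
G0 X132.523 Y204.772
M3 S283
G1 X136.937 Y206.469 F2236
G1 X141.016 Y204.076
G1 X141.689 Y199.394
G1 X138.448 Y195.950
G1 X133.734 Y196.336
G1 X131.097 Y200.262
G1 X132.523 Y204.772
M5
G0 X127.693 Y21.477
M3 S283
G1 X63.140 Y256.039 F2236
M5
G0 X215.404 Y131.758
M3 S283
G1 X51.950 Y30.898 F2236
M5
G0 X119.170 Y132.380
M3 S283
G1 X25.602 Y206.261 F2236
M5
G0 X30.519 Y15.562
M3 S283
G1 X102.293 Y151.545 F2236
M5
G0 X0.000 Y0.000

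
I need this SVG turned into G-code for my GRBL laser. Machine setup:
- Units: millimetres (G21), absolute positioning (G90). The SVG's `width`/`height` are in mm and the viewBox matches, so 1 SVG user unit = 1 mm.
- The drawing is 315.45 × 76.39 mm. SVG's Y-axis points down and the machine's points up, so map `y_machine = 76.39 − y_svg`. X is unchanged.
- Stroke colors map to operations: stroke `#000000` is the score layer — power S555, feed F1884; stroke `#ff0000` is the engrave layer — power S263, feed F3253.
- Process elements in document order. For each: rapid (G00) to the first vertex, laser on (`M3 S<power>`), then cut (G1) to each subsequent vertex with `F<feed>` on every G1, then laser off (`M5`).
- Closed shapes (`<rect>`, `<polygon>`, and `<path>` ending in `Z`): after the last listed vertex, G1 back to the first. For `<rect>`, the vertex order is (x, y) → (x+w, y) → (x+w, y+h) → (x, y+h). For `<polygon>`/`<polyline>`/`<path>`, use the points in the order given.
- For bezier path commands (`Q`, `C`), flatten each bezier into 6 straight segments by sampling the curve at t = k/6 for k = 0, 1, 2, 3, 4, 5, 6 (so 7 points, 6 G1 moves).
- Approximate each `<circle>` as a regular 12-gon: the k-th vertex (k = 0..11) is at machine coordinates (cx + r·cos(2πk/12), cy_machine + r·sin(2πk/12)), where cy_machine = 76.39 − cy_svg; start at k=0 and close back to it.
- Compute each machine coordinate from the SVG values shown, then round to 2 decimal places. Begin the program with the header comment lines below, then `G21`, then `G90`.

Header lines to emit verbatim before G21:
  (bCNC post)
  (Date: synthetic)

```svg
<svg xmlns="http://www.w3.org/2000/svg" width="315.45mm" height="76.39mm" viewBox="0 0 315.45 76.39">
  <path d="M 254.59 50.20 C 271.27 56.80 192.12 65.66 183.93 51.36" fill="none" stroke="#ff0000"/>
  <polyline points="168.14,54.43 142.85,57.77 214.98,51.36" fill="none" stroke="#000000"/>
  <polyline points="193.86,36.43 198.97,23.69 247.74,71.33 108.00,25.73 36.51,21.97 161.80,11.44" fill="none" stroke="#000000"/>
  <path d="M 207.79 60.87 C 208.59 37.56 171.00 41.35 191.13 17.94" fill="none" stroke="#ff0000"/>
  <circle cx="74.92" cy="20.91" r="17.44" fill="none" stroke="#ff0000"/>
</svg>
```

(bCNC post)
(Date: synthetic)
G21
G90
G00 X254.59 Y26.19
M3 S263
G1 X255.72 Y22.82 F3253
G1 X245.50 Y19.78 F3253
G1 X228.59 Y17.77 F3253
G1 X209.60 Y17.51 F3253
G1 X193.17 Y19.69 F3253
G1 X183.93 Y25.03 F3253
M5
G00 X168.14 Y21.96
M3 S555
G1 X142.85 Y18.62 F1884
G1 X214.98 Y25.03 F1884
M5
G00 X193.86 Y39.96
M3 S555
G1 X198.97 Y52.70 F1884
G1 X247.74 Y5.06 F1884
G1 X108.00 Y50.66 F1884
G1 X36.51 Y54.42 F1884
G1 X161.80 Y64.95 F1884
M5
G00 X207.79 Y15.52
M3 S263
G1 X205.44 Y25.17 F3253
G1 X199.35 Y31.81 F3253
G1 X192.21 Y36.95 F3253
G1 X186.68 Y42.10 F3253
G1 X185.43 Y48.76 F3253
G1 X191.13 Y58.45 F3253
M5
G00 X92.36 Y55.48
M3 S263
G1 X90.02 Y64.20 F3253
G1 X83.64 Y70.58 F3253
G1 X74.92 Y72.92 F3253
G1 X66.20 Y70.58 F3253
G1 X59.82 Y64.20 F3253
G1 X57.48 Y55.48 F3253
G1 X59.82 Y46.76 F3253
G1 X66.20 Y40.38 F3253
G1 X74.92 Y38.04 F3253
G1 X83.64 Y40.38 F3253
G1 X90.02 Y46.76 F3253
G1 X92.36 Y55.48 F3253
M5

1 u = 1 mm; y_m = 76.39 − y.

[1] `<path>` cubic bezier, #ff0000→engrave S263 F3253: (254.59,26.19) → (255.72,22.82) → (245.50,19.78) → (228.59,17.77) → (209.60,17.51) → (193.17,19.69) → (183.93,25.03)

[2] `<polyline>` open polyline, #000000→score S555 F1884: (168.14,21.96) → (142.85,18.62) → (214.98,25.03)

[3] `<polyline>` open polyline, #000000→score S555 F1884: (193.86,39.96) → (198.97,52.70) → (247.74,5.06) → (108.00,50.66) → (36.51,54.42) → (161.80,64.95)

[4] `<path>` cubic bezier, #ff0000→engrave S263 F3253: (207.79,15.52) → (205.44,25.17) → (199.35,31.81) → (192.21,36.95) → (186.68,42.10) → (185.43,48.76) → (191.13,58.45)

[5] `<circle>` circle, #ff0000→engrave S263 F3253: (92.36,55.48) → (90.02,64.20) → (83.64,70.58) → (74.92,72.92) → (66.20,70.58) → (59.82,64.20) → (57.48,55.48) → (59.82,46.76) → (66.20,40.38) → (74.92,38.04) → (83.64,40.38) → (90.02,46.76) → (92.36,55.48) (closed)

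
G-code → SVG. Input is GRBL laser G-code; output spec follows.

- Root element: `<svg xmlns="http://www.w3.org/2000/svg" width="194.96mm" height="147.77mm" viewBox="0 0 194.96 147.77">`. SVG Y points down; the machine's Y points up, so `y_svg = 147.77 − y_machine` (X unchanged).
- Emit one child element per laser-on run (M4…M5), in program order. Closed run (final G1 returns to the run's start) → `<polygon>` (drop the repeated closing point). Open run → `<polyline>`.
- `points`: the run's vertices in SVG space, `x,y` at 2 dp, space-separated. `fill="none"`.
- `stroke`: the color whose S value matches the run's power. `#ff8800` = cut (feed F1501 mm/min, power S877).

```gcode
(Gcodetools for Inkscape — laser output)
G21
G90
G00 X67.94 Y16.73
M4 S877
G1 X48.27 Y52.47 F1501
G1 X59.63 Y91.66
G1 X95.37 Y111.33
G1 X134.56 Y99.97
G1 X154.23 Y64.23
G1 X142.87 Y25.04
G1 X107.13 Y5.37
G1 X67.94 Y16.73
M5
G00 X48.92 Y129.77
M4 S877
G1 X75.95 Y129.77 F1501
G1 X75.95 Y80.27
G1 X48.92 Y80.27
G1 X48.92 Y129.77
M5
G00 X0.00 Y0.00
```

y_svg = 147.77 − y_m. Every run uses S877, so all elements get stroke `#ff8800` (cut).

[1] closed run; points: 67.94,131.04 48.27,95.30 59.63,56.11 95.37,36.44 134.56,47.80 154.23,83.54 142.87,122.73 107.13,142.40

[2] closed run; points: 48.92,18.00 75.95,18.00 75.95,67.50 48.92,67.50

<svg xmlns="http://www.w3.org/2000/svg" width="194.96mm" height="147.77mm" viewBox="0 0 194.96 147.77">
  <polygon points="67.94,131.04 48.27,95.30 59.63,56.11 95.37,36.44 134.56,47.80 154.23,83.54 142.87,122.73 107.13,142.40" fill="none" stroke="#ff8800"/>
  <polygon points="48.92,18.00 75.95,18.00 75.95,67.50 48.92,67.50" fill="none" stroke="#ff8800"/>
</svg>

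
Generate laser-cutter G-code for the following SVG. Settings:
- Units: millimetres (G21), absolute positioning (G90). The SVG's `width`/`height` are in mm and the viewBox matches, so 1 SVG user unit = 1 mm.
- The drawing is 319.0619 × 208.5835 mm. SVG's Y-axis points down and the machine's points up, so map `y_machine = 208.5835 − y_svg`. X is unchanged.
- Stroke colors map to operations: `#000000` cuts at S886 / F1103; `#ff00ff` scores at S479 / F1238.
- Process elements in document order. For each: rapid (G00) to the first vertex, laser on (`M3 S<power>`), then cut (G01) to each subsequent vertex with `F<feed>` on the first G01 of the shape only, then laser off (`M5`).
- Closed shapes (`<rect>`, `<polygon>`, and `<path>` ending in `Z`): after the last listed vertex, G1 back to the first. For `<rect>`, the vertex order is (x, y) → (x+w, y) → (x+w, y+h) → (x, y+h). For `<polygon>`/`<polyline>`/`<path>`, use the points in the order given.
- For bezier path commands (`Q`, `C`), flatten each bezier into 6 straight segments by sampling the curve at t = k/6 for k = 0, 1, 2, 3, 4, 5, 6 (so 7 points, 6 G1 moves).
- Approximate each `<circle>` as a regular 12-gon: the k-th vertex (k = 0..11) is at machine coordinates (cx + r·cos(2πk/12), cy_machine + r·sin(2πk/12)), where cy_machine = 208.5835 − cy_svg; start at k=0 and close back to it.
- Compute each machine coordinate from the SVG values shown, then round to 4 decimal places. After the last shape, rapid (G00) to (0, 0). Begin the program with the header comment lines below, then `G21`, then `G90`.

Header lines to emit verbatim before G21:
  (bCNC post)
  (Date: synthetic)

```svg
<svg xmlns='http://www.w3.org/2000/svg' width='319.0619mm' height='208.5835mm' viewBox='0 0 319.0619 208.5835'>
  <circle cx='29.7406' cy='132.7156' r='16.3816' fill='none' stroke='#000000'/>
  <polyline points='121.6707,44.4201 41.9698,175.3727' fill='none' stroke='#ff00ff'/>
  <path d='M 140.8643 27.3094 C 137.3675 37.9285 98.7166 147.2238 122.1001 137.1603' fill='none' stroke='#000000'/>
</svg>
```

(bCNC post)
(Date: synthetic)
G21
G90
G00 X46.1222 Y75.8679
M3 S886
G01 X43.9275 Y84.0587 F1103
G01 X37.9314 Y90.0548
G01 X29.7406 Y92.2495
G01 X21.5498 Y90.0548
G01 X15.5537 Y84.0587
G01 X13.3590 Y75.8679
G01 X15.5537 Y67.6771
G01 X21.5498 Y61.6810
G01 X29.7406 Y59.4863
G01 X37.9314 Y61.6810
G01 X43.9275 Y67.6771
G01 X46.1222 Y75.8679
M5
G00 X121.6707 Y164.1634
M3 S479
G01 X41.9698 Y33.2108 F1238
M5
G00 X140.8643 Y181.2741
M3 S886
G01 X136.6363 Y168.7510 F1103
G01 X129.2490 Y145.8383
G01 X121.4021 Y118.5927
G01 X115.7952 Y93.0706
G01 X115.1279 Y75.3286
G01 X122.1001 Y71.4232
M5
G00 X0.0000 Y0.0000

1 u = 1 mm; y_m = 208.5835 − y.

[1] `<circle>` circle, #000000→cut S886 F1103: (46.1222,75.8679) → (43.9275,84.0587) → (37.9314,90.0548) → (29.7406,92.2495) → (21.5498,90.0548) → (15.5537,84.0587) → (13.3590,75.8679) → (15.5537,67.6771) → (21.5498,61.6810) → (29.7406,59.4863) → (37.9314,61.6810) → (43.9275,67.6771) → (46.1222,75.8679) (closed)

[2] `<polyline>` line segment, #ff00ff→score S479 F1238: (121.6707,164.1634) → (41.9698,33.2108)

[3] `<path>` cubic bezier, #000000→cut S886 F1103: (140.8643,181.2741) → (136.6363,168.7510) → (129.2490,145.8383) → (121.4021,118.5927) → (115.7952,93.0706) → (115.1279,75.3286) → (122.1001,71.4232)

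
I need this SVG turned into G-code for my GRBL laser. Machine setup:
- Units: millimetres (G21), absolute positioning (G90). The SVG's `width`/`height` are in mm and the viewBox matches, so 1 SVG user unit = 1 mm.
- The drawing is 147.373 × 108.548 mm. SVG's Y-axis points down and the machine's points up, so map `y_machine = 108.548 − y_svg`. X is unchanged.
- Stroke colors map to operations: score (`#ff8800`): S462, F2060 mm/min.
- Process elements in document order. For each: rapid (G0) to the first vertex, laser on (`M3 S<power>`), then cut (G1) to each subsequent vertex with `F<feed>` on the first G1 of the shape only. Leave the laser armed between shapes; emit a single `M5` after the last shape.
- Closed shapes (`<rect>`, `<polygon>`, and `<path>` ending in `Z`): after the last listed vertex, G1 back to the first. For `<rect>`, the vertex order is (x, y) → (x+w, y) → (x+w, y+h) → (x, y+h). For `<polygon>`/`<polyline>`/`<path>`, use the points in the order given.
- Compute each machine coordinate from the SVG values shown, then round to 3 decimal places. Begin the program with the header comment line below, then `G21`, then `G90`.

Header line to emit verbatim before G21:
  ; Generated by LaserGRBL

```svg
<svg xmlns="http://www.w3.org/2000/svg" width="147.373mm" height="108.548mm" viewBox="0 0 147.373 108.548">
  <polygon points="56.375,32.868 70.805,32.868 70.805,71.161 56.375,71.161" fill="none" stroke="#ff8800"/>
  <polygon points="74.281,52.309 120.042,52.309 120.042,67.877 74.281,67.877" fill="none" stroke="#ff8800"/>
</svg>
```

; Generated by LaserGRBL
G21
G90
G0 X56.375 Y75.680
M3 S462
G1 X70.805 Y75.680 F2060
G1 X70.805 Y37.387
G1 X56.375 Y37.387
G1 X56.375 Y75.680
G0 X74.281 Y56.239
M3 S462
G1 X120.042 Y56.239 F2060
G1 X120.042 Y40.671
G1 X74.281 Y40.671
G1 X74.281 Y56.239
M5

viewBox `0 0 147.373 108.548` with mm width/height → 1 unit = 1 mm. Flip: y_m = 108.548 − y_svg.

**Shape 1** — `<polygon>` rectangle, stroke `#ff8800` → score (S462, F2060). Machine vertices: (56.375,75.680) → (70.805,75.680) → (70.805,37.387) → (56.375,37.387) → (56.375,75.680). Closed: final G1 returns to the first vertex.

**Shape 2** — `<polygon>` rectangle, stroke `#ff8800` → score (S462, F2060). Machine vertices: (74.281,56.239) → (120.042,56.239) → (120.042,40.671) → (74.281,40.671) → (74.281,56.239). Closed: final G1 returns to the first vertex.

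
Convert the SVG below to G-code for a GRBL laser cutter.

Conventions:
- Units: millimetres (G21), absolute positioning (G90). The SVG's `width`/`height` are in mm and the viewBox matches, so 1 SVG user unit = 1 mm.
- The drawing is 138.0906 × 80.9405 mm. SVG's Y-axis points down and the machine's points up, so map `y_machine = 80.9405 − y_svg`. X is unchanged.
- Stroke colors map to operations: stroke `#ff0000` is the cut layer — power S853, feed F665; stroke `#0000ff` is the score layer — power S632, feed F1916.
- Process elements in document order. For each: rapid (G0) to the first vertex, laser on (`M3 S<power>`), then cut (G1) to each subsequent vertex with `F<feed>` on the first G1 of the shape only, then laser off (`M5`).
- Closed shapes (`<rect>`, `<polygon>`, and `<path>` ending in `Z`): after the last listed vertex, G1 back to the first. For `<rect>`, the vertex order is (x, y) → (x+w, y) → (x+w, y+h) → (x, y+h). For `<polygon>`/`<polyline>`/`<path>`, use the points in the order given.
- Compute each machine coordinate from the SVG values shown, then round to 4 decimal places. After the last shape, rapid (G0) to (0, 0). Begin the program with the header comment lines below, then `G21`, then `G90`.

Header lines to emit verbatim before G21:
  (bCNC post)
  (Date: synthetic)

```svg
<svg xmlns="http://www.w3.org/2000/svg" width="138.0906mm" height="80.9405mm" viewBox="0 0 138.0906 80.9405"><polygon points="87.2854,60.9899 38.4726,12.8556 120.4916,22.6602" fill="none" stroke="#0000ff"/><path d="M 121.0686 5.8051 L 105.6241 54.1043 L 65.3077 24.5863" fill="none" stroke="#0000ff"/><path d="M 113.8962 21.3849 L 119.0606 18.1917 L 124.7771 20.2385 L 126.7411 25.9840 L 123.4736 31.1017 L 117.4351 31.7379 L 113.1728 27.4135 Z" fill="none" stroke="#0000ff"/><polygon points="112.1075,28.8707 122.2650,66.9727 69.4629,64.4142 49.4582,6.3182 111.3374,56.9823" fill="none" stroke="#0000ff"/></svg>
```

viewBox `0 0 138.0906 80.9405` with mm width/height → 1 unit = 1 mm. Flip: y_m = 80.9405 − y_svg.

**Shape 1** — `<polygon>` closed polygon, stroke `#0000ff` → score (S632, F1916). Machine vertices: (87.2854,19.9506) → (38.4726,68.0849) → (120.4916,58.2803) → (87.2854,19.9506). Closed: final G1 returns to the first vertex.

**Shape 2** — `<path>` open polyline, stroke `#0000ff` → score (S632, F1916). Machine vertices: (121.0686,75.1354) → (105.6241,26.8362) → (65.3077,56.3542). Open path.

**Shape 3** — `<path>` regular polygon, stroke `#0000ff` → score (S632, F1916). Machine vertices: (113.8962,59.5556) → (119.0606,62.7488) → (124.7771,60.7020) → (126.7411,54.9565) → (123.4736,49.8388) → (117.4351,49.2026) → (113.1728,53.5270) → (113.8962,59.5556). Closed: final G1 returns to the first vertex.

**Shape 4** — `<polygon>` closed polygon, stroke `#0000ff` → score (S632, F1916). Machine vertices: (112.1075,52.0698) → (122.2650,13.9678) → (69.4629,16.5263) → (49.4582,74.6223) → (111.3374,23.9582) → (112.1075,52.0698). Closed: final G1 returns to the first vertex.

(bCNC post)
(Date: synthetic)
G21
G90
G0 X87.2854 Y19.9506
M3 S632
G1 X38.4726 Y68.0849 F1916
G1 X120.4916 Y58.2803
G1 X87.2854 Y19.9506
M5
G0 X121.0686 Y75.1354
M3 S632
G1 X105.6241 Y26.8362 F1916
G1 X65.3077 Y56.3542
M5
G0 X113.8962 Y59.5556
M3 S632
G1 X119.0606 Y62.7488 F1916
G1 X124.7771 Y60.7020
G1 X126.7411 Y54.9565
G1 X123.4736 Y49.8388
G1 X117.4351 Y49.2026
G1 X113.1728 Y53.5270
G1 X113.8962 Y59.5556
M5
G0 X112.1075 Y52.0698
M3 S632
G1 X122.2650 Y13.9678 F1916
G1 X69.4629 Y16.5263
G1 X49.4582 Y74.6223
G1 X111.3374 Y23.9582
G1 X112.1075 Y52.0698
M5
G0 X0.0000 Y0.0000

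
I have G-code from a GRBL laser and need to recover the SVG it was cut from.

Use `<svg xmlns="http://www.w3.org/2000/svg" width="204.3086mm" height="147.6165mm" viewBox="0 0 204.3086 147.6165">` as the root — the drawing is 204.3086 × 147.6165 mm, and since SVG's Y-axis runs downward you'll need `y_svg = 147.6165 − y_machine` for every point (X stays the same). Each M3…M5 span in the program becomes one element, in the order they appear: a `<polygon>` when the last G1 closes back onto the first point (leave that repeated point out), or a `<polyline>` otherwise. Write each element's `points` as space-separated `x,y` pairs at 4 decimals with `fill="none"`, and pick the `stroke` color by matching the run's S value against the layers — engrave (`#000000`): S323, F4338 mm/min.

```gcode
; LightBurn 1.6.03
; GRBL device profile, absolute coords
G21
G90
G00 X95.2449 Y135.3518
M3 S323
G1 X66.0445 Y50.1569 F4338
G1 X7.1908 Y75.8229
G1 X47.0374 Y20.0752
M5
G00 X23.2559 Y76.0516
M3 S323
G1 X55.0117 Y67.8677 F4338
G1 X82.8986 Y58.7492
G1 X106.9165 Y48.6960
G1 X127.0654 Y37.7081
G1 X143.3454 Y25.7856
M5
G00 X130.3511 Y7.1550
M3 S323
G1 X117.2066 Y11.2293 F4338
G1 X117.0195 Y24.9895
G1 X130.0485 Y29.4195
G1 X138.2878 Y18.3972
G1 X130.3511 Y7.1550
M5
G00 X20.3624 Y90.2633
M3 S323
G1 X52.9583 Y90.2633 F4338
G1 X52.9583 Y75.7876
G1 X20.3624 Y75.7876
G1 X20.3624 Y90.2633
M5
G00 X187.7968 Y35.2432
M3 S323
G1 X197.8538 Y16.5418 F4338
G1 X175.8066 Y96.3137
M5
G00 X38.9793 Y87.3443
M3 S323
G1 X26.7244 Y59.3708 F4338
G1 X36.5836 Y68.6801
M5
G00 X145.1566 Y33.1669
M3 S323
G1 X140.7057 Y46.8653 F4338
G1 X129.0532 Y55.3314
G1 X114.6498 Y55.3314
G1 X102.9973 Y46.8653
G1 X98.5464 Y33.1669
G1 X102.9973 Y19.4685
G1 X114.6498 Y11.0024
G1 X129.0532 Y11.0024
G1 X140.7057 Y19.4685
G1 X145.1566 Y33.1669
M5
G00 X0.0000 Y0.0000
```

<svg xmlns="http://www.w3.org/2000/svg" width="204.3086mm" height="147.6165mm" viewBox="0 0 204.3086 147.6165">
  <polyline points="95.2449,12.2647 66.0445,97.4596 7.1908,71.7936 47.0374,127.5413" fill="none" stroke="#000000"/>
  <polyline points="23.2559,71.5649 55.0117,79.7488 82.8986,88.8673 106.9165,98.9205 127.0654,109.9084 143.3454,121.8309" fill="none" stroke="#000000"/>
  <polygon points="130.3511,140.4615 117.2066,136.3872 117.0195,122.6270 130.0485,118.1970 138.2878,129.2193" fill="none" stroke="#000000"/>
  <polygon points="20.3624,57.3532 52.9583,57.3532 52.9583,71.8289 20.3624,71.8289" fill="none" stroke="#000000"/>
  <polyline points="187.7968,112.3733 197.8538,131.0747 175.8066,51.3028" fill="none" stroke="#000000"/>
  <polyline points="38.9793,60.2722 26.7244,88.2457 36.5836,78.9364" fill="none" stroke="#000000"/>
  <polygon points="145.1566,114.4496 140.7057,100.7512 129.0532,92.2851 114.6498,92.2851 102.9973,100.7512 98.5464,114.4496 102.9973,128.1480 114.6498,136.6141 129.0532,136.6141 140.7057,128.1480" fill="none" stroke="#000000"/>
</svg>

Each laser-on run becomes one SVG element. Flip Y back into SVG space with y_svg = 147.6165 − y_machine. Every run uses S323, so all elements get stroke `#000000` (engrave).

Run 1: The run is open, so emit a `<polyline>` with points (Y-flipped): 95.2449,12.2647 66.0445,97.4596 7.1908,71.7936 47.0374,127.5413.

Run 2: The run is open, so emit a `<polyline>` with points (Y-flipped): 23.2559,71.5649 55.0117,79.7488 82.8986,88.8673 106.9165,98.9205 127.0654,109.9084 143.3454,121.8309.

Run 3: The run returns to its start, so emit a `<polygon>` with points (Y-flipped): 130.3511,140.4615 117.2066,136.3872 117.0195,122.6270 130.0485,118.1970 138.2878,129.2193.

Run 4: The run returns to its start, so emit a `<polygon>` with points (Y-flipped): 20.3624,57.3532 52.9583,57.3532 52.9583,71.8289 20.3624,71.8289.

Run 5: The run is open, so emit a `<polyline>` with points (Y-flipped): 187.7968,112.3733 197.8538,131.0747 175.8066,51.3028.

Run 6: The run is open, so emit a `<polyline>` with points (Y-flipped): 38.9793,60.2722 26.7244,88.2457 36.5836,78.9364.

Run 7: The run returns to its start, so emit a `<polygon>` with points (Y-flipped): 145.1566,114.4496 140.7057,100.7512 129.0532,92.2851 114.6498,92.2851 102.9973,100.7512 98.5464,114.4496 102.9973,128.1480 114.6498,136.6141 129.0532,136.6141 140.7057,128.1480.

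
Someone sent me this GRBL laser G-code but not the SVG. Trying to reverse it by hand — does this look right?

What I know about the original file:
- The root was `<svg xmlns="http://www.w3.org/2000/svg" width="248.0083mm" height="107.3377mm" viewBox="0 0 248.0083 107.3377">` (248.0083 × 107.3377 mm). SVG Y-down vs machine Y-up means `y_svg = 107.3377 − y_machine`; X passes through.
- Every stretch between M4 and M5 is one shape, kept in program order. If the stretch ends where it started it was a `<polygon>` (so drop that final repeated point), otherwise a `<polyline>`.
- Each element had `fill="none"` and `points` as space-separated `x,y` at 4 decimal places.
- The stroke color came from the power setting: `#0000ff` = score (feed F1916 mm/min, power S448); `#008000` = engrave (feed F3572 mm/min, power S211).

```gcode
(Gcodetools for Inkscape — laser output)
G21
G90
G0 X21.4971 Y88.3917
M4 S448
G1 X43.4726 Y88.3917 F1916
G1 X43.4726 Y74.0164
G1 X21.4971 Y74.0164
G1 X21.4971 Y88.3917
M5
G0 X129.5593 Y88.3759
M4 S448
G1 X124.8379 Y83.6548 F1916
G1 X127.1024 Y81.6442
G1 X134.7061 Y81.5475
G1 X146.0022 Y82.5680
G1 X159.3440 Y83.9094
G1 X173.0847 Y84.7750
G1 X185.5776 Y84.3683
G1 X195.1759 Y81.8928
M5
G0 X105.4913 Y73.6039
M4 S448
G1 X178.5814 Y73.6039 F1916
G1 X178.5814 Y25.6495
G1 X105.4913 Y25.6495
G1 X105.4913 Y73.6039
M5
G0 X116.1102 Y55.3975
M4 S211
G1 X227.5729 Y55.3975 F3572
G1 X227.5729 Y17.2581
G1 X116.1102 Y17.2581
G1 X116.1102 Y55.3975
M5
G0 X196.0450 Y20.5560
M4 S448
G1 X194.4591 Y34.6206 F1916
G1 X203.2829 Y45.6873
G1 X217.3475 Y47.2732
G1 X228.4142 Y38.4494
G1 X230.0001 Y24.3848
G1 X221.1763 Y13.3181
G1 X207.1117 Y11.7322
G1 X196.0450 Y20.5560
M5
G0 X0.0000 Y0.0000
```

<svg xmlns="http://www.w3.org/2000/svg" width="248.0083mm" height="107.3377mm" viewBox="0 0 248.0083 107.3377">
  <polygon points="21.4971,18.9460 43.4726,18.9460 43.4726,33.3213 21.4971,33.3213" fill="none" stroke="#0000ff"/>
  <polyline points="129.5593,18.9618 124.8379,23.6829 127.1024,25.6935 134.7061,25.7902 146.0022,24.7697 159.3440,23.4283 173.0847,22.5627 185.5776,22.9694 195.1759,25.4449" fill="none" stroke="#0000ff"/>
  <polygon points="105.4913,33.7338 178.5814,33.7338 178.5814,81.6882 105.4913,81.6882" fill="none" stroke="#0000ff"/>
  <polygon points="116.1102,51.9402 227.5729,51.9402 227.5729,90.0796 116.1102,90.0796" fill="none" stroke="#008000"/>
  <polygon points="196.0450,86.7817 194.4591,72.7171 203.2829,61.6504 217.3475,60.0645 228.4142,68.8883 230.0001,82.9529 221.1763,94.0196 207.1117,95.6055" fill="none" stroke="#0000ff"/>
</svg>

y_svg = 107.3377 − y_m.

[1] S448→`#0000ff` (score); closed run; points: 21.4971,18.9460 43.4726,18.9460 43.4726,33.3213 21.4971,33.3213

[2] S448→`#0000ff` (score); open run; points: 129.5593,18.9618 124.8379,23.6829 127.1024,25.6935 134.7061,25.7902 146.0022,24.7697 159.3440,23.4283 173.0847,22.5627 185.5776,22.9694 195.1759,25.4449

[3] S448→`#0000ff` (score); closed run; points: 105.4913,33.7338 178.5814,33.7338 178.5814,81.6882 105.4913,81.6882

[4] S211→`#008000` (engrave); closed run; points: 116.1102,51.9402 227.5729,51.9402 227.5729,90.0796 116.1102,90.0796

[5] S448→`#0000ff` (score); closed run; points: 196.0450,86.7817 194.4591,72.7171 203.2829,61.6504 217.3475,60.0645 228.4142,68.8883 230.0001,82.9529 221.1763,94.0196 207.1117,95.6055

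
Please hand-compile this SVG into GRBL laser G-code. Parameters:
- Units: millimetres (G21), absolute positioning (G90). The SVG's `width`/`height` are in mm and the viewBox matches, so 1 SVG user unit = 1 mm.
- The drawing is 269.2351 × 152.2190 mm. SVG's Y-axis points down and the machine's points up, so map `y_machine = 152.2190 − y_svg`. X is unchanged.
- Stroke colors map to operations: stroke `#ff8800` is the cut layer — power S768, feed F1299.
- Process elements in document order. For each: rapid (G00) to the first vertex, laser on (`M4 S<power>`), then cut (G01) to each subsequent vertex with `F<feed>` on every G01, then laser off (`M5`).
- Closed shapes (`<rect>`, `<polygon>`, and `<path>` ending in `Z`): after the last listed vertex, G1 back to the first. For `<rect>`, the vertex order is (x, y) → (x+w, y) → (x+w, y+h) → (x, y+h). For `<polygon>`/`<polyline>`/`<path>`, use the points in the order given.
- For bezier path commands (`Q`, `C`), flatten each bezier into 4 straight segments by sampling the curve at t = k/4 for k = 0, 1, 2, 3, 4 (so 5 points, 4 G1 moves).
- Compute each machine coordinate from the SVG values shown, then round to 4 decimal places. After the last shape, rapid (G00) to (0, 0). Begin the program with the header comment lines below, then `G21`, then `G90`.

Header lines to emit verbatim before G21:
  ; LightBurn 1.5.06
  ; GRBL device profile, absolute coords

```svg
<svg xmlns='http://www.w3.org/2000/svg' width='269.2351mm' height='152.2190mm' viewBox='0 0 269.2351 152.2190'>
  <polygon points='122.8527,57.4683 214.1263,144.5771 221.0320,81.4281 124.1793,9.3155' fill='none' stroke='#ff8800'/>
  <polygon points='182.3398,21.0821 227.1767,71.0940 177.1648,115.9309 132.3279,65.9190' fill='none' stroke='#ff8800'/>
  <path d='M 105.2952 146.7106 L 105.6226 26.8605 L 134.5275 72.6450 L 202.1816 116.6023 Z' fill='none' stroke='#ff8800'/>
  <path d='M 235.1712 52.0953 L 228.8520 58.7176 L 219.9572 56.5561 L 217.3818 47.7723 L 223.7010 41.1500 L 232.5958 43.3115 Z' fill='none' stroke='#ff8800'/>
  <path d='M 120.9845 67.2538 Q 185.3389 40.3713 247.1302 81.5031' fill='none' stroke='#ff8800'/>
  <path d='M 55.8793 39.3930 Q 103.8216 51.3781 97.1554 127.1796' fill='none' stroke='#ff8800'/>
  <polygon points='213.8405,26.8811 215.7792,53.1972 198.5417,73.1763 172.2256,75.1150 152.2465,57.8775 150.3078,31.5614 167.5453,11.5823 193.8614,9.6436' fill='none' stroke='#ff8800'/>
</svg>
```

1 u = 1 mm; y_m = 152.2190 − y.

[1] `<polygon>` closed polygon, #ff8800→cut S768 F1299: (122.8527,94.7507) → (214.1263,7.6419) → (221.0320,70.7909) → (124.1793,142.9035) → (122.8527,94.7507) (closed)

[2] `<polygon>` regular polygon, #ff8800→cut S768 F1299: (182.3398,131.1369) → (227.1767,81.1250) → (177.1648,36.2881) → (132.3279,86.3000) → (182.3398,131.1369) (closed)

[3] `<path>` closed polygon, #ff8800→cut S768 F1299: (105.2952,5.5084) → (105.6226,125.3585) → (134.5275,79.5740) → (202.1816,35.6167) → (105.2952,5.5084) (closed)

[4] `<path>` regular polygon, #ff8800→cut S768 F1299: (235.1712,100.1237) → (228.8520,93.5014) → (219.9572,95.6629) → (217.3818,104.4467) → (223.7010,111.0690) → (232.5958,108.9075) → (235.1712,100.1237) (closed)

[5] `<path>` quadratic bezier, #ff8800→cut S768 F1299: (120.9845,84.9652) → (153.0015,94.1556) → (184.6981,94.8441) → (216.0744,87.0309) → (247.1302,70.7159)

[6] `<path>` quadratic bezier, #ff8800→cut S768 F1299: (55.8793,112.8260) → (76.4374,102.8449) → (90.1695,84.8868) → (97.0755,58.9516) → (97.1554,25.0394)

[7] `<polygon>` regular polygon, #ff8800→cut S768 F1299: (213.8405,125.3379) → (215.7792,99.0218) → (198.5417,79.0427) → (172.2256,77.1040) → (152.2465,94.3415) → (150.3078,120.6576) → (167.5453,140.6367) → (193.8614,142.5754) → (213.8405,125.3379) (closed)

; LightBurn 1.5.06
; GRBL device profile, absolute coords
G21
G90
G00 X122.8527 Y94.7507
M4 S768
G01 X214.1263 Y7.6419 F1299
G01 X221.0320 Y70.7909 F1299
G01 X124.1793 Y142.9035 F1299
G01 X122.8527 Y94.7507 F1299
M5
G00 X182.3398 Y131.1369
M4 S768
G01 X227.1767 Y81.1250 F1299
G01 X177.1648 Y36.2881 F1299
G01 X132.3279 Y86.3000 F1299
G01 X182.3398 Y131.1369 F1299
M5
G00 X105.2952 Y5.5084
M4 S768
G01 X105.6226 Y125.3585 F1299
G01 X134.5275 Y79.5740 F1299
G01 X202.1816 Y35.6167 F1299
G01 X105.2952 Y5.5084 F1299
M5
G00 X235.1712 Y100.1237
M4 S768
G01 X228.8520 Y93.5014 F1299
G01 X219.9572 Y95.6629 F1299
G01 X217.3818 Y104.4467 F1299
G01 X223.7010 Y111.0690 F1299
G01 X232.5958 Y108.9075 F1299
G01 X235.1712 Y100.1237 F1299
M5
G00 X120.9845 Y84.9652
M4 S768
G01 X153.0015 Y94.1556 F1299
G01 X184.6981 Y94.8441 F1299
G01 X216.0744 Y87.0309 F1299
G01 X247.1302 Y70.7159 F1299
M5
G00 X55.8793 Y112.8260
M4 S768
G01 X76.4374 Y102.8449 F1299
G01 X90.1695 Y84.8868 F1299
G01 X97.0755 Y58.9516 F1299
G01 X97.1554 Y25.0394 F1299
M5
G00 X213.8405 Y125.3379
M4 S768
G01 X215.7792 Y99.0218 F1299
G01 X198.5417 Y79.0427 F1299
G01 X172.2256 Y77.1040 F1299
G01 X152.2465 Y94.3415 F1299
G01 X150.3078 Y120.6576 F1299
G01 X167.5453 Y140.6367 F1299
G01 X193.8614 Y142.5754 F1299
G01 X213.8405 Y125.3379 F1299
M5
G00 X0.0000 Y0.0000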